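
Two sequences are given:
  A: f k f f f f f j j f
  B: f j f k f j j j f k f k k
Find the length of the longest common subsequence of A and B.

A longest common subsequence is fkfjjf (length 6); the LCS DP confirms no longer common subsequence exists.

6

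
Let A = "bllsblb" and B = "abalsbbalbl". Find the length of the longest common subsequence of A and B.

A longest common subsequence is blsblb (length 6); the LCS DP confirms no longer common subsequence exists.

6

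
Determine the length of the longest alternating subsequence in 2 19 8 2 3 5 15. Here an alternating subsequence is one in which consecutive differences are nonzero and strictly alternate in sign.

4

Track the best alternating length ending on an up-step vs a down-step at each position: up/down = 1/1, 2/1, 2/3, 1/3, 4/3, 4/3, 4/3.
The maximum over both is 4; one such subsequence is 2, 19, 2, 3.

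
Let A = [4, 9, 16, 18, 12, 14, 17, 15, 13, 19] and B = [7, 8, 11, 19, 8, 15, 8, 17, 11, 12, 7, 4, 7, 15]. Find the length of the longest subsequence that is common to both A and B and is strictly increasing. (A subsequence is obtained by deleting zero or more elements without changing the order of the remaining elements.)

2

For each value that appears in both, track the longest common increasing run ending there.
The best achievable length is 2; one witness is 12, 15 (A-positions 5,8, B-positions 10,14).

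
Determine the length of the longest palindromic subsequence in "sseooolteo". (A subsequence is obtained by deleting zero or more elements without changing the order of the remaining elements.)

5

One longest palindromic subsequence is eoooe (positions 3,4,5,6,9); it reads the same forward and backward, and the interval DP gives dp[1][10] = 5.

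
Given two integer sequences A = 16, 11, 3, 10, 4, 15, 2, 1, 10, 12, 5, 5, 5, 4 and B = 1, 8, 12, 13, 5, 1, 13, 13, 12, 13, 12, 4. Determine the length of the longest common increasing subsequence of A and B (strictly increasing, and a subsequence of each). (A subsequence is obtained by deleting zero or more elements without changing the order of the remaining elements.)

2

A longest common strictly increasing subsequence is 1, 12 (length 2); it appears in order in both A and B, and no longer such subsequence exists.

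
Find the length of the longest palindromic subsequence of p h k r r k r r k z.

7

One longest palindromic subsequence is krrkrrk (positions 3,4,5,6,7,8,9); it reads the same forward and backward, and the interval DP gives dp[1][10] = 7.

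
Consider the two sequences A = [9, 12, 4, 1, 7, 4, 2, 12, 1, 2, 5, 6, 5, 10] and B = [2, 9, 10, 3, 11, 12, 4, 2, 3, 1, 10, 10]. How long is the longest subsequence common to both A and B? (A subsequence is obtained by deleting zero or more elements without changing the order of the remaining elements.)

6

A longest common subsequence is 9, 12, 4, 2, 1, 10 (length 6); the LCS DP confirms no longer common subsequence exists.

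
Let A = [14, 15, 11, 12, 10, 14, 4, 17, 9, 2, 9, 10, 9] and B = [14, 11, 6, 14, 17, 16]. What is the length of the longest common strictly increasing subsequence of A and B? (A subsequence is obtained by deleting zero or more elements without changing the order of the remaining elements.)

3

For each value that appears in both, track the longest common increasing run ending there.
The best achievable length is 3; one witness is 11, 14, 17 (A-positions 3,6,8, B-positions 2,4,5).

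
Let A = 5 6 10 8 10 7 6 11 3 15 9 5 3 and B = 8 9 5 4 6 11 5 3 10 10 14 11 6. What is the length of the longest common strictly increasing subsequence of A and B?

For each value that appears in both, track the longest common increasing run ending there.
The best achievable length is 4; one witness is 5, 6, 10, 11 (A-positions 1,2,3,8, B-positions 3,5,9,12).

4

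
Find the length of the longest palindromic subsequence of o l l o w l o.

One longest palindromic subsequence is olwlo (positions 1,2,5,6,7); it reads the same forward and backward, and the interval DP gives dp[1][7] = 5.

5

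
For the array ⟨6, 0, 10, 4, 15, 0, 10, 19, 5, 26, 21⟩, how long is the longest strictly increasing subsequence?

5

Scanning left to right, the best length ending at each element is: 6→1, 0→1, 10→2, 4→2, 15→3, 0→1, 10→3, 19→4, 5→3, 26→5, 21→5.
So the longest increasing subsequence has length 5, e.g. 6, 10, 15, 19, 26.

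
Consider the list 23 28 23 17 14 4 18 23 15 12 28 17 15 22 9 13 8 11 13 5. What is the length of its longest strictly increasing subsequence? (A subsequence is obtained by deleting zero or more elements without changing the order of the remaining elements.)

4

Scanning left to right, the best length ending at each element is: 23→1, 28→2, 23→1, 17→1, 14→1, 4→1, 18→2, 23→3, 15→2, 12→2, 28→4, 17→3, 15→3, 22→4, 9→2, 13→3, 8→2, 11→3, 13→4, 5→2.
So the longest increasing subsequence has length 4, e.g. 17, 18, 23, 28.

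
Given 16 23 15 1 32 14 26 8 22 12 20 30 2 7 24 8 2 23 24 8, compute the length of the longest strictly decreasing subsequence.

6

Let dp[i] be the longest decreasing subsequence ending at position i. Then dp = [1, 1, 2, 3, 1, 3, 2, 4, 3, 4, 4, 2, 5, 5, 3, 5, 6, 4, 3, 5].
The maximum is 6; one witness is 16, 15, 14, 8, 7, 2 at positions 1,3,6,8,14,17.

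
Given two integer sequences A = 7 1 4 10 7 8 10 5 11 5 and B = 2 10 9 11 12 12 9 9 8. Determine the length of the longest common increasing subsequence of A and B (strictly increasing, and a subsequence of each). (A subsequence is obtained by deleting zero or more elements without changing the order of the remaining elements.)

2

A longest common strictly increasing subsequence is 10, 11 (length 2); it appears in order in both A and B, and no longer such subsequence exists.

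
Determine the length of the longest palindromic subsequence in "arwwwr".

5

One longest palindromic subsequence is rwwwr (positions 2,3,4,5,6); it reads the same forward and backward, and the interval DP gives dp[1][6] = 5.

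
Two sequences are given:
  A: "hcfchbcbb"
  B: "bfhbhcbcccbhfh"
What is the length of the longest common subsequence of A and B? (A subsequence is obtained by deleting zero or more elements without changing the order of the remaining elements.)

6

Backtracking the LCS table gives one alignment: f (A3,B2) → h (A5,B3) → b (A6,B4) → c (A7,B6) → b (A8,B7) → b (A9,B11).
So the longest common subsequence has length 6.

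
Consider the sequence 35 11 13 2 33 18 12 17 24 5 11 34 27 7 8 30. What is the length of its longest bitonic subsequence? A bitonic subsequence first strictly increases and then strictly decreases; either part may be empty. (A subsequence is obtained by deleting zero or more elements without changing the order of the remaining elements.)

7

Let inc[i] be the LIS ending at i and dec[i] the longest strictly decreasing subsequence starting at i. inc = [1, 1, 2, 1, 3, 3, 2, 3, 4, 2, 3, 5, 5, 3, 4, 6], dec = [6, 2, 4, 1, 5, 4, 3, 3, 3, 1, 2, 3, 2, 1, 1, 1].
max_i inc[i]+dec[i]−1 = 7, with one witness 11, 13, 33, 18, 17, 11, 8.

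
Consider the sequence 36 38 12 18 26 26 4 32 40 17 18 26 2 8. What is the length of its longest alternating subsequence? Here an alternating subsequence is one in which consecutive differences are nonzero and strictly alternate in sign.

A longest alternating subsequence is 36, 38, 12, 18, 4, 32, 17, 18, 2, 8 (positions 1,2,3,4,7,8,10,11,13,14); its 9 consecutive differences strictly alternate in sign, and length 10 is optimal.

10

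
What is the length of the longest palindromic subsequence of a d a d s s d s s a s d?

9

Using dp[i][j] = 2 + dp[i+1][j−1] if the ends match, else max(dp[i+1][j], dp[i][j−1]):
dp[1][12] = 9. A witness is dassdssad at positions 2,3,5,6,7,8,9,10,12.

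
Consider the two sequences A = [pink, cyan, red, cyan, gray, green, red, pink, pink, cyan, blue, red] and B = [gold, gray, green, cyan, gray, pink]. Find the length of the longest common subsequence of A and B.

A longest common subsequence is cyan, gray, pink (length 3); the LCS DP confirms no longer common subsequence exists.

3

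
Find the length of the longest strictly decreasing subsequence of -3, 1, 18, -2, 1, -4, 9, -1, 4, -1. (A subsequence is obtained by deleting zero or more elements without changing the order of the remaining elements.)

4

Let dp[i] be the longest decreasing subsequence ending at position i. Then dp = [1, 1, 1, 2, 2, 3, 2, 3, 3, 4].
The maximum is 4; one witness is 18, 9, 4, -1 at positions 3,7,9,10.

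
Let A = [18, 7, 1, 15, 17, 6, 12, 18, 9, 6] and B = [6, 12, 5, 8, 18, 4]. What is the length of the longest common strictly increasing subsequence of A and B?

3

For each value that appears in both, track the longest common increasing run ending there.
The best achievable length is 3; one witness is 6, 12, 18 (A-positions 6,7,8, B-positions 1,2,5).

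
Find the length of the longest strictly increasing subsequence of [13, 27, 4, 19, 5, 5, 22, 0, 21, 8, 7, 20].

Let dp[i] be the longest increasing subsequence ending at position i. Then dp = [1, 2, 1, 2, 2, 2, 3, 1, 3, 3, 3, 4].
The maximum is 4; one witness is 4, 5, 8, 20 at positions 3,5,10,12.

4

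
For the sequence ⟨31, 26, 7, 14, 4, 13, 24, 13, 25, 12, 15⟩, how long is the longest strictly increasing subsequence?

Scanning left to right, the best length ending at each element is: 31→1, 26→1, 7→1, 14→2, 4→1, 13→2, 24→3, 13→2, 25→4, 12→2, 15→3.
So the longest increasing subsequence has length 4, e.g. 7, 14, 24, 25.

4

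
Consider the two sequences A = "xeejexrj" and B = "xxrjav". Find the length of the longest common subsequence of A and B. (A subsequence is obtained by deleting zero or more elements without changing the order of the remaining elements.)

4

A longest common subsequence is xxrj (length 4); the LCS DP confirms no longer common subsequence exists.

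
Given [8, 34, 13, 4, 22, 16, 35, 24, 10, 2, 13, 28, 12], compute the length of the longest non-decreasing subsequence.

5

Let dp[i] be the longest non-decreasing subsequence ending at position i. Then dp = [1, 2, 2, 1, 3, 3, 4, 4, 2, 1, 3, 5, 3].
The maximum is 5; one witness is 8, 13, 22, 24, 28 at positions 1,3,5,8,12.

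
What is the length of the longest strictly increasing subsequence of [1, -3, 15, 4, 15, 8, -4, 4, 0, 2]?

3

One longest increasing subsequence is 1, 4, 15 (positions 1,4,5), of length 3; no longer one exists.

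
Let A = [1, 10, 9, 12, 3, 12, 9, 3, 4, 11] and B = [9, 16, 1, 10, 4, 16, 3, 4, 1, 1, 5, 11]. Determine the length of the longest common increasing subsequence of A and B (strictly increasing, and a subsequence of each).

4

For each value that appears in both, track the longest common increasing run ending there.
The best achievable length is 4; one witness is 1, 3, 4, 11 (A-positions 1,5,9,10, B-positions 3,7,8,12).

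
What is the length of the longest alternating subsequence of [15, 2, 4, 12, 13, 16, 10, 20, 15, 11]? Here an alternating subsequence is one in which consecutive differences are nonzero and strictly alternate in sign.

6

Track the best alternating length ending on an up-step vs a down-step at each position: up/down = 1/1, 1/2, 3/2, 3/2, 3/2, 3/1, 3/4, 5/1, 5/6, 5/6.
The maximum over both is 6; one such subsequence is 15, 2, 12, 10, 20, 15.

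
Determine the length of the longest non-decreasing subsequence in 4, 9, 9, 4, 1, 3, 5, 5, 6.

5

Let dp[i] be the longest non-decreasing subsequence ending at position i. Then dp = [1, 2, 3, 2, 1, 2, 3, 4, 5].
The maximum is 5; one witness is 4, 4, 5, 5, 6 at positions 1,4,7,8,9.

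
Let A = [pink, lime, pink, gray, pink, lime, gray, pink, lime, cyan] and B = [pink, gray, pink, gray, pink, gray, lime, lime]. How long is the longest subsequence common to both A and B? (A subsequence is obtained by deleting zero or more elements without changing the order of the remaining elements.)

6

Backtracking the LCS table gives one alignment: pink (A1,B1) → pink (A3,B3) → gray (A4,B4) → pink (A5,B5) → lime (A6,B7) → lime (A9,B8).
So the longest common subsequence has length 6.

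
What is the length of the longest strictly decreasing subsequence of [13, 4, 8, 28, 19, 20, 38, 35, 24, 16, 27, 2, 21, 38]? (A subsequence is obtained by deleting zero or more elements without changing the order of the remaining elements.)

Let dp[i] be the longest decreasing subsequence ending at position i. Then dp = [1, 2, 2, 1, 2, 2, 1, 2, 3, 4, 3, 5, 4, 1].
The maximum is 5; one witness is 38, 35, 24, 16, 2 at positions 7,8,9,10,12.

5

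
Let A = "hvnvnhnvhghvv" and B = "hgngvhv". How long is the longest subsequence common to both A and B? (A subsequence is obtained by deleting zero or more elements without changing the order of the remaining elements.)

5

A longest common subsequence is hnvhv (length 5); the LCS DP confirms no longer common subsequence exists.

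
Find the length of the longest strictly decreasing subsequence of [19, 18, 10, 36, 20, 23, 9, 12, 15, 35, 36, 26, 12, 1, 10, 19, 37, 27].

One longest decreasing subsequence is 19, 18, 10, 9, 1 (positions 1,2,3,7,14), of length 5; no longer one exists.

5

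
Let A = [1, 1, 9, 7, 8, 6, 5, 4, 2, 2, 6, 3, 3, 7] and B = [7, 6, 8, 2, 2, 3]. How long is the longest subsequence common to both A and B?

5

Backtracking the LCS table gives one alignment: 7 (A4,B1) → 8 (A5,B3) → 2 (A9,B4) → 2 (A10,B5) → 3 (A13,B6).
So the longest common subsequence has length 5.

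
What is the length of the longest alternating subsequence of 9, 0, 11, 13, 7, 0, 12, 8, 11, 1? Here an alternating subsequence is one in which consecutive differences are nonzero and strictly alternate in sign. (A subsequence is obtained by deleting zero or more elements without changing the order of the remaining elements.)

Track the best alternating length ending on an up-step vs a down-step at each position: up/down = 1/1, 1/2, 3/1, 3/1, 3/4, 1/4, 5/4, 5/6, 7/6, 5/8.
The maximum over both is 8; one such subsequence is 9, 0, 11, 7, 12, 8, 11, 1.

8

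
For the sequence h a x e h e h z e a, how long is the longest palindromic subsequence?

7

Using dp[i][j] = 2 + dp[i+1][j−1] if the ends match, else max(dp[i+1][j], dp[i][j−1]):
dp[1][10] = 7. A witness is aehehea at positions 2,4,5,6,7,9,10.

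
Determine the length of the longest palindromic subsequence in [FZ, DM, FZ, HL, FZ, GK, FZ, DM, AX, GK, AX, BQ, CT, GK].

5

Using dp[i][j] = 2 + dp[i+1][j−1] if the ends match, else max(dp[i+1][j], dp[i][j−1]):
dp[1][14] = 5. A witness is GK AX GK AX GK at positions 6,9,10,11,14.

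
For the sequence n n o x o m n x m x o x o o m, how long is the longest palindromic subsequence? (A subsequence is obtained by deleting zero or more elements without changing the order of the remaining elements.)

One longest palindromic subsequence is oxoxmxoxo (positions 3,4,5,8,9,10,11,12,14); it reads the same forward and backward, and the interval DP gives dp[1][15] = 9.

9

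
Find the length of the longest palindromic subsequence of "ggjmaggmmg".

6

One longest palindromic subsequence is gmggmg (positions 1,4,6,7,9,10); it reads the same forward and backward, and the interval DP gives dp[1][10] = 6.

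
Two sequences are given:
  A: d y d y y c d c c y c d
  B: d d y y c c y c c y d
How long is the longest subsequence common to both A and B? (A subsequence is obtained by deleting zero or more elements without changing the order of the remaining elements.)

Backtracking the LCS table gives one alignment: d (A1,B1) → d (A3,B2) → y (A4,B3) → y (A5,B4) → c (A6,B6) → c (A8,B8) → c (A9,B9) → y (A10,B10) → d (A12,B11).
So the longest common subsequence has length 9.

9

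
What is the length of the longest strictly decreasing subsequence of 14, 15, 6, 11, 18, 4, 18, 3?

4

One longest decreasing subsequence is 14, 6, 4, 3 (positions 1,3,6,8), of length 4; no longer one exists.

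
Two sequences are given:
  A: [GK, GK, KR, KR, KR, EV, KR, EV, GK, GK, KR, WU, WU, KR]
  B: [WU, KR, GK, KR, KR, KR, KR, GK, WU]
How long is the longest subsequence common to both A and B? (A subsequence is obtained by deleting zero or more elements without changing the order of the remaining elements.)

7

Backtracking the LCS table gives one alignment: GK (A2,B3) → KR (A3,B4) → KR (A4,B5) → KR (A5,B6) → KR (A7,B7) → GK (A10,B8) → WU (A13,B9).
So the longest common subsequence has length 7.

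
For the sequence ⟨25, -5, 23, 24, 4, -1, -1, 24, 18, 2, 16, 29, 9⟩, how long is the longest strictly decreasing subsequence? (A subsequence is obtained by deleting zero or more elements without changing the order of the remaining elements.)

Scanning left to right, the best length ending at each element is: 25→1, -5→2, 23→2, 24→2, 4→3, -1→4, -1→4, 24→2, 18→3, 2→4, 16→4, 29→1, 9→5.
So the longest decreasing subsequence has length 5, e.g. 25, 23, 18, 16, 9.

5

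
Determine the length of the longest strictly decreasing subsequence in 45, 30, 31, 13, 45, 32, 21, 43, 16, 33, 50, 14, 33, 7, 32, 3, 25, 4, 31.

7

One longest decreasing subsequence is 45, 30, 21, 16, 14, 7, 3 (positions 1,2,7,9,12,14,16), of length 7; no longer one exists.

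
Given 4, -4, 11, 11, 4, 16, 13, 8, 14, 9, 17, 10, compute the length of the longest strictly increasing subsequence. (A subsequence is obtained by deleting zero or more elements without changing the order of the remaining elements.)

One longest increasing subsequence is 4, 11, 13, 14, 17 (positions 1,3,7,9,11), of length 5; no longer one exists.

5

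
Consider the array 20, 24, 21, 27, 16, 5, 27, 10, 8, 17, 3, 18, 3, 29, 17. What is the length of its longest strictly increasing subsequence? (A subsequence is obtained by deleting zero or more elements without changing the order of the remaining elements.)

5

One longest increasing subsequence is 5, 10, 17, 18, 29 (positions 6,8,10,12,14), of length 5; no longer one exists.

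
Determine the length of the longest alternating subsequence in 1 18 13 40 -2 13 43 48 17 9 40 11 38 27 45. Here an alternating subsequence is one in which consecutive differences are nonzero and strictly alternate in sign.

12

A longest alternating subsequence is 1, 18, 13, 40, -2, 43, 17, 40, 11, 38, 27, 45 (positions 1,2,3,4,5,7,9,11,12,13,14,15); its 11 consecutive differences strictly alternate in sign, and length 12 is optimal.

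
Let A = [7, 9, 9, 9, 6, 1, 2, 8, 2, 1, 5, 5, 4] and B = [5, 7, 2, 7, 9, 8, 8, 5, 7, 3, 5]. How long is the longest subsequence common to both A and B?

Backtracking the LCS table gives one alignment: 7 (A1,B4) → 9 (A2,B5) → 8 (A8,B7) → 5 (A11,B8) → 5 (A12,B11).
So the longest common subsequence has length 5.

5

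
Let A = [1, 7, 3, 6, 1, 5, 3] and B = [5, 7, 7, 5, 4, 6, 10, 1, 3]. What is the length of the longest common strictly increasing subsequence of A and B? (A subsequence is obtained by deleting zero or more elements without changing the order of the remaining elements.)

2

A longest common strictly increasing subsequence is 1, 3 (length 2); it appears in order in both A and B, and no longer such subsequence exists.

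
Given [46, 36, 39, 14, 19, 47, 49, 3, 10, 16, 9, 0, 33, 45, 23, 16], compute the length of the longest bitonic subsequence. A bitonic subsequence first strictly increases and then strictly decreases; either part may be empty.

One longest bitonic subsequence is 36, 39, 47, 49, 45, 23, 16 (positions 2,3,6,7,14,15,16): it rises to 49 then falls. Length 7 is optimal.

7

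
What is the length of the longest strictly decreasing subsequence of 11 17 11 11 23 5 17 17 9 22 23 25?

3

Scanning left to right, the best length ending at each element is: 11→1, 17→1, 11→2, 11→2, 23→1, 5→3, 17→2, 17→2, 9→3, 22→2, 23→1, 25→1.
So the longest decreasing subsequence has length 3, e.g. 17, 11, 5.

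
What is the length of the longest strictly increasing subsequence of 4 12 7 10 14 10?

One longest increasing subsequence is 4, 7, 10, 14 (positions 1,3,4,5), of length 4; no longer one exists.

4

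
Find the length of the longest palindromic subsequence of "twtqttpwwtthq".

8

Using dp[i][j] = 2 + dp[i+1][j−1] if the ends match, else max(dp[i+1][j], dp[i][j−1]):
dp[1][13] = 8. A witness is qttwwttq at positions 4,5,6,8,9,10,11,13.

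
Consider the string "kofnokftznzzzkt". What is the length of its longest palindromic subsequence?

6

Using dp[i][j] = 2 + dp[i+1][j−1] if the ends match, else max(dp[i+1][j], dp[i][j−1]):
dp[1][15] = 6. A witness is tzzzzt at positions 8,9,11,12,13,15.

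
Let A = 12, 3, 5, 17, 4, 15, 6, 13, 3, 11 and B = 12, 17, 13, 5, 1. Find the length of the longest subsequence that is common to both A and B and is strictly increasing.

For each value that appears in both, track the longest common increasing run ending there.
The best achievable length is 2; one witness is 12, 17 (A-positions 1,4, B-positions 1,2).

2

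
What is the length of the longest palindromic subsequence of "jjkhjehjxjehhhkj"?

11

Using dp[i][j] = 2 + dp[i+1][j−1] if the ends match, else max(dp[i+1][j], dp[i][j−1]):
dp[1][16] = 11. A witness is jkhhjxjhhkj at positions 1,3,4,7,8,9,10,13,14,15,16.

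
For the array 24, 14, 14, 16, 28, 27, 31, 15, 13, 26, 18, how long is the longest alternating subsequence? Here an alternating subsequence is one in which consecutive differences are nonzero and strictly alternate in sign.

Track the best alternating length ending on an up-step vs a down-step at each position: up/down = 1/1, 1/2, 1/2, 3/2, 3/1, 3/4, 5/1, 3/6, 1/6, 7/6, 7/8.
The maximum over both is 8; one such subsequence is 24, 14, 28, 27, 31, 15, 26, 18.

8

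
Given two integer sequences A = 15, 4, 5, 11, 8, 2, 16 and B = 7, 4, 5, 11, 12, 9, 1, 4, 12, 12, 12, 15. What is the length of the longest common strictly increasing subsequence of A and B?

A longest common strictly increasing subsequence is 4, 5, 11 (length 3); it appears in order in both A and B, and no longer such subsequence exists.

3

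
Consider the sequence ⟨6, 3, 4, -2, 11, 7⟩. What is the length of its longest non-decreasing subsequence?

3

Scanning left to right, the best length ending at each element is: 6→1, 3→1, 4→2, -2→1, 11→3, 7→3.
So the longest non-decreasing subsequence has length 3, e.g. 3, 4, 11.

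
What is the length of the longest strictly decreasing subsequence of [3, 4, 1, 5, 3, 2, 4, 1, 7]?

One longest decreasing subsequence is 4, 3, 2, 1 (positions 2,5,6,8), of length 4; no longer one exists.

4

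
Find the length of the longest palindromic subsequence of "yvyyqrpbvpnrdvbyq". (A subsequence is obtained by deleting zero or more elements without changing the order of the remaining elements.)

9

One longest palindromic subsequence is yvrpvprvy (positions 1,2,6,7,9,10,12,14,16); it reads the same forward and backward, and the interval DP gives dp[1][17] = 9.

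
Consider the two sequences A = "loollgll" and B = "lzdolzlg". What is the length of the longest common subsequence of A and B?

5

A longest common subsequence is lollg (length 5); the LCS DP confirms no longer common subsequence exists.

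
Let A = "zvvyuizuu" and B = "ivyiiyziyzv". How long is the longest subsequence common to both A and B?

4

Backtracking the LCS table gives one alignment: v (A2,B2) → y (A4,B6) → i (A6,B8) → z (A7,B10).
So the longest common subsequence has length 4.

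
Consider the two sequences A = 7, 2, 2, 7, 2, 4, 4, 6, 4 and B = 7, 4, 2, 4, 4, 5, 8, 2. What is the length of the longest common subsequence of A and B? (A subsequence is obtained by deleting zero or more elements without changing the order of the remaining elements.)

Backtracking the LCS table gives one alignment: 7 (A1,B1) → 2 (A5,B3) → 4 (A6,B4) → 4 (A7,B5).
So the longest common subsequence has length 4.

4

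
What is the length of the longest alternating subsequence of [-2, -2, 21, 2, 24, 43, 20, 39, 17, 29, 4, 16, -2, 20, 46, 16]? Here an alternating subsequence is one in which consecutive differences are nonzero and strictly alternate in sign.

Track the best alternating length ending on an up-step vs a down-step at each position: up/down = 1/1, 1/1, 2/1, 2/3, 4/1, 4/1, 4/5, 6/5, 4/7, 8/7, 4/9, 10/9, 1/11, 12/9, 12/1, 12/13.
The maximum over both is 13; one such subsequence is -2, 21, 2, 24, 20, 39, 17, 29, 4, 16, -2, 20, 16.

13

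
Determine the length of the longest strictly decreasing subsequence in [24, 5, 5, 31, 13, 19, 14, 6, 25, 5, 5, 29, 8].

Let dp[i] be the longest decreasing subsequence ending at position i. Then dp = [1, 2, 2, 1, 2, 2, 3, 4, 2, 5, 5, 2, 4].
The maximum is 5; one witness is 24, 19, 14, 6, 5 at positions 1,6,7,8,10.

5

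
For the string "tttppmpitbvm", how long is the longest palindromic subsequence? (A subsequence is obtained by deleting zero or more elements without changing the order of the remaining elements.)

Using dp[i][j] = 2 + dp[i+1][j−1] if the ends match, else max(dp[i+1][j], dp[i][j−1]):
dp[1][12] = 5. A witness is tpmpt at positions 3,5,6,7,9.

5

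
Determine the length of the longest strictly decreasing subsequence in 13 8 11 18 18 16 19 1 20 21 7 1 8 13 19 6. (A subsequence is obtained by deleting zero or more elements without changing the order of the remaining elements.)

4

Let dp[i] be the longest decreasing subsequence ending at position i. Then dp = [1, 2, 2, 1, 1, 2, 1, 3, 1, 1, 3, 4, 3, 3, 2, 4].
The maximum is 4; one witness is 13, 8, 7, 1 at positions 1,2,11,12.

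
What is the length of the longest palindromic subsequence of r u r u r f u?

5

One longest palindromic subsequence is ururu (positions 2,3,4,5,7); it reads the same forward and backward, and the interval DP gives dp[1][7] = 5.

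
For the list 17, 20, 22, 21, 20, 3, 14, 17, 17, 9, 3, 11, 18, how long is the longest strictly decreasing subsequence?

Scanning left to right, the best length ending at each element is: 17→1, 20→1, 22→1, 21→2, 20→3, 3→4, 14→4, 17→4, 17→4, 9→5, 3→6, 11→5, 18→4.
So the longest decreasing subsequence has length 6, e.g. 22, 21, 20, 14, 9, 3.

6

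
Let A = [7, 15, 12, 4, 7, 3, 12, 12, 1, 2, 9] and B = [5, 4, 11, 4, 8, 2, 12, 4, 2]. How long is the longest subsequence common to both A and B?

A longest common subsequence is 12, 4, 2 (length 3); the LCS DP confirms no longer common subsequence exists.

3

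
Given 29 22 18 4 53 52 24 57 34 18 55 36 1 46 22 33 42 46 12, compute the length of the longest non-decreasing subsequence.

6

One longest non-decreasing subsequence is 22, 24, 34, 36, 46, 46 (positions 2,7,9,12,14,18), of length 6; no longer one exists.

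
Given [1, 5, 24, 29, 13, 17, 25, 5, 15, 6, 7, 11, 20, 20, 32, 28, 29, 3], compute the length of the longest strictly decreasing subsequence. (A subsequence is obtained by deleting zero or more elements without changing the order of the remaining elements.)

Let dp[i] be the longest decreasing subsequence ending at position i. Then dp = [1, 1, 1, 1, 2, 2, 2, 3, 3, 4, 4, 4, 3, 3, 1, 2, 2, 5].
The maximum is 5; one witness is 24, 17, 15, 6, 3 at positions 3,6,9,10,18.

5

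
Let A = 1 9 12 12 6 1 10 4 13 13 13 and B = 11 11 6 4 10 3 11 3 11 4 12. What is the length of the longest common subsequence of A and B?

A longest common subsequence is 6, 10, 4 (length 3); the LCS DP confirms no longer common subsequence exists.

3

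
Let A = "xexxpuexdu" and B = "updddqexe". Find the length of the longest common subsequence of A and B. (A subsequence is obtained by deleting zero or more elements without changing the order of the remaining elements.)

3

A longest common subsequence is exe (length 3); the LCS DP confirms no longer common subsequence exists.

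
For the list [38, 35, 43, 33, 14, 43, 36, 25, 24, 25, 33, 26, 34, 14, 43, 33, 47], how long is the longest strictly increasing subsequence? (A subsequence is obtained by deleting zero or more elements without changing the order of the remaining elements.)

7

Let dp[i] be the longest increasing subsequence ending at position i. Then dp = [1, 1, 2, 1, 1, 2, 2, 2, 2, 3, 4, 4, 5, 1, 6, 5, 7].
The maximum is 7; one witness is 14, 24, 25, 33, 34, 43, 47 at positions 5,9,10,11,13,15,17.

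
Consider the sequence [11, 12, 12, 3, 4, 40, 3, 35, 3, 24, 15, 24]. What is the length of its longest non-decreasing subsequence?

5

One longest non-decreasing subsequence is 11, 12, 12, 24, 24 (positions 1,2,3,10,12), of length 5; no longer one exists.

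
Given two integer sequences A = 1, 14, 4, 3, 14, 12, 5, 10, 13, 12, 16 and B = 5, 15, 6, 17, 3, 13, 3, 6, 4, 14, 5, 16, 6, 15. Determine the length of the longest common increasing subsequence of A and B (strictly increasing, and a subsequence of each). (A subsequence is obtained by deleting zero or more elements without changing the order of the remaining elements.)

A longest common strictly increasing subsequence is 5, 13, 16 (length 3); it appears in order in both A and B, and no longer such subsequence exists.

3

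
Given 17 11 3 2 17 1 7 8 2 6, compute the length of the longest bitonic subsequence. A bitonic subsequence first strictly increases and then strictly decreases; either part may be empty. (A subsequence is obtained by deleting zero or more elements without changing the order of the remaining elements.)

One longest bitonic subsequence is 17, 11, 3, 2, 1 (positions 1,2,3,4,6): it rises to 17 then falls. Length 5 is optimal.

5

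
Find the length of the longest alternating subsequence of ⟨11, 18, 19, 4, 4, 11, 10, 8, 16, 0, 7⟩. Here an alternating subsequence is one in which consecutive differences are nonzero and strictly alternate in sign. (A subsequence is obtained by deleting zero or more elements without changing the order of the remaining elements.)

A longest alternating subsequence is 11, 18, 4, 11, 10, 16, 0, 7 (positions 1,2,4,6,7,9,10,11); its 7 consecutive differences strictly alternate in sign, and length 8 is optimal.

8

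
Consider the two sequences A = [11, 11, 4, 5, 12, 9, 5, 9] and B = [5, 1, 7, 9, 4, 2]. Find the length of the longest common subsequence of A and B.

Backtracking the LCS table gives one alignment: 5 (A4,B1) → 9 (A6,B4).
So the longest common subsequence has length 2.

2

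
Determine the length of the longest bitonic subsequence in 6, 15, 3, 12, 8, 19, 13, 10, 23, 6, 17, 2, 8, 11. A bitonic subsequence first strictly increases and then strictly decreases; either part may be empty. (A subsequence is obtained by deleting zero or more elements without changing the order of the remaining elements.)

7

Let inc[i] be the LIS ending at i and dec[i] the longest strictly decreasing subsequence starting at i. inc = [1, 2, 1, 2, 2, 3, 3, 3, 4, 2, 4, 1, 3, 4], dec = [3, 5, 2, 4, 3, 5, 4, 3, 3, 2, 2, 1, 1, 1].
max_i inc[i]+dec[i]−1 = 7, with one witness 6, 15, 19, 13, 10, 6, 2.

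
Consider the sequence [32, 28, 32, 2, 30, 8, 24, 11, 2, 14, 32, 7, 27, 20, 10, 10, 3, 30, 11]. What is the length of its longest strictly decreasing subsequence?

6

Scanning left to right, the best length ending at each element is: 32→1, 28→2, 32→1, 2→3, 30→2, 8→3, 24→3, 11→4, 2→5, 14→4, 32→1, 7→5, 27→3, 20→4, 10→5, 10→5, 3→6, 30→2, 11→5.
So the longest decreasing subsequence has length 6, e.g. 32, 28, 24, 11, 7, 3.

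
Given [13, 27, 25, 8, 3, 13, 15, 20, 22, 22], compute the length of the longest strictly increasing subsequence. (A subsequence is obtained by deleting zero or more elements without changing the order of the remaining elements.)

5

Let dp[i] be the longest increasing subsequence ending at position i. Then dp = [1, 2, 2, 1, 1, 2, 3, 4, 5, 5].
The maximum is 5; one witness is 8, 13, 15, 20, 22 at positions 4,6,7,8,9.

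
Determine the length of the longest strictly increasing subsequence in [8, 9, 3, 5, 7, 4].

Let dp[i] be the longest increasing subsequence ending at position i. Then dp = [1, 2, 1, 2, 3, 2].
The maximum is 3; one witness is 3, 5, 7 at positions 3,4,5.

3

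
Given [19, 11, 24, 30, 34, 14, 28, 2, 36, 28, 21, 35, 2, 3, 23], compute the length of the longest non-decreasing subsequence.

5

Let dp[i] be the longest non-decreasing subsequence ending at position i. Then dp = [1, 1, 2, 3, 4, 2, 3, 1, 5, 4, 3, 5, 2, 3, 4].
The maximum is 5; one witness is 19, 24, 30, 34, 36 at positions 1,3,4,5,9.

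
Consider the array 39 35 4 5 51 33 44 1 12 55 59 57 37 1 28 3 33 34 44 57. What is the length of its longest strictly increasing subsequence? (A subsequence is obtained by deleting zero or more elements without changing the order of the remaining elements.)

8

Let dp[i] be the longest increasing subsequence ending at position i. Then dp = [1, 1, 1, 2, 3, 3, 4, 1, 3, 5, 6, 6, 4, 1, 4, 2, 5, 6, 7, 8].
The maximum is 8; one witness is 4, 5, 12, 28, 33, 34, 44, 57 at positions 3,4,9,15,17,18,19,20.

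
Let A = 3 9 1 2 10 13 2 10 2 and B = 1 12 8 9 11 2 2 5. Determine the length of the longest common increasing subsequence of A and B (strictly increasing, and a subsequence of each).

A longest common strictly increasing subsequence is 1, 2 (length 2); it appears in order in both A and B, and no longer such subsequence exists.

2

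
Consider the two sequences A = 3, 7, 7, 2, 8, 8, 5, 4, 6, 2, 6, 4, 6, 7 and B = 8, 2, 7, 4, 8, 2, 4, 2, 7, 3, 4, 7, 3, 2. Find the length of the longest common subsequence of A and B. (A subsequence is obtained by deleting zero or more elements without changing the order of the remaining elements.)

A longest common subsequence is 7, 2, 4, 2, 4, 7 (length 6); the LCS DP confirms no longer common subsequence exists.

6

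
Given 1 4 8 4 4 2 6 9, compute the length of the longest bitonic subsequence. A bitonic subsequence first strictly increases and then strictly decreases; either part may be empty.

One longest bitonic subsequence is 1, 4, 8, 4, 2 (positions 1,2,3,5,6): it rises to 8 then falls. Length 5 is optimal.

5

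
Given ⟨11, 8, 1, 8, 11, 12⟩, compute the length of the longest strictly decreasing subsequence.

3

One longest decreasing subsequence is 11, 8, 1 (positions 1,2,3), of length 3; no longer one exists.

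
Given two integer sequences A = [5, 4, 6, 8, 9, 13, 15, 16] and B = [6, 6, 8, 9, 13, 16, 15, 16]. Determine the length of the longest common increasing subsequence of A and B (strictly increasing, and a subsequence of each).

6

For each value that appears in both, track the longest common increasing run ending there.
The best achievable length is 6; one witness is 6, 8, 9, 13, 15, 16 (A-positions 3,4,5,6,7,8, B-positions 1,3,4,5,7,8).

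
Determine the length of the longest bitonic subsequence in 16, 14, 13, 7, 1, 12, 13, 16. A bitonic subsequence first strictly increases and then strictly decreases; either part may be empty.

5

Let inc[i] be the LIS ending at i and dec[i] the longest strictly decreasing subsequence starting at i. inc = [1, 1, 1, 1, 1, 2, 3, 4], dec = [5, 4, 3, 2, 1, 1, 1, 1].
max_i inc[i]+dec[i]−1 = 5, with one witness 16, 14, 13, 7, 1.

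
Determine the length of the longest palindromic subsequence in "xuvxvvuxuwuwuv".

7

One longest palindromic subsequence is vuwuwuv (positions 3,7,10,11,12,13,14); it reads the same forward and backward, and the interval DP gives dp[1][14] = 7.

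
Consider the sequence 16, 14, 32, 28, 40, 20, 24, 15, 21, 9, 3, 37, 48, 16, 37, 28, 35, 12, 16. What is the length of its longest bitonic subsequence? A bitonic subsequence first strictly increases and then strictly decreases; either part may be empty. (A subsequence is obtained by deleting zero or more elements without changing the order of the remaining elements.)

8

One longest bitonic subsequence is 16, 20, 24, 37, 48, 37, 35, 16 (positions 1,6,7,12,13,15,17,19): it rises to 48 then falls. Length 8 is optimal.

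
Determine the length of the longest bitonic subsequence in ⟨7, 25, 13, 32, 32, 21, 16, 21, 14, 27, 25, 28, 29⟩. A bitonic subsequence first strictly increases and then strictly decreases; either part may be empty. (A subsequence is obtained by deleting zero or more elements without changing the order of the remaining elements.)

Let inc[i] be the LIS ending at i and dec[i] the longest strictly decreasing subsequence starting at i. inc = [1, 2, 2, 3, 3, 3, 3, 4, 3, 5, 5, 6, 7], dec = [1, 4, 1, 4, 4, 3, 2, 2, 1, 2, 1, 1, 1].
max_i inc[i]+dec[i]−1 = 7, with one witness 7, 13, 16, 21, 27, 28, 29.

7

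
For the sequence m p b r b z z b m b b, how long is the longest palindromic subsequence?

6

One longest palindromic subsequence is bbzzbb (positions 3,5,6,7,10,11); it reads the same forward and backward, and the interval DP gives dp[1][11] = 6.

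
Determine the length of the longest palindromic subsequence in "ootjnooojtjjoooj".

One longest palindromic subsequence is jooojjjoooj (positions 4,6,7,8,9,11,12,13,14,15,16); it reads the same forward and backward, and the interval DP gives dp[1][16] = 11.

11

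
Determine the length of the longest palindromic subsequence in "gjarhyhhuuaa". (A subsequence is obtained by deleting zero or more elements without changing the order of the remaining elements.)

Using dp[i][j] = 2 + dp[i+1][j−1] if the ends match, else max(dp[i+1][j], dp[i][j−1]):
dp[1][12] = 5. A witness is ahhha at positions 3,5,7,8,12.

5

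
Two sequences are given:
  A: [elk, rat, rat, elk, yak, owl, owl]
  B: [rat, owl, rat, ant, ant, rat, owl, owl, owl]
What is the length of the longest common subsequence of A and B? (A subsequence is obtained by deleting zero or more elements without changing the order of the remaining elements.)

A longest common subsequence is rat, rat, owl, owl (length 4); the LCS DP confirms no longer common subsequence exists.

4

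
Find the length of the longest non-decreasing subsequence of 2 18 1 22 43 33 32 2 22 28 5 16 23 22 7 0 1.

5

Let dp[i] be the longest non-decreasing subsequence ending at position i. Then dp = [1, 2, 1, 3, 4, 4, 4, 2, 4, 5, 3, 4, 5, 5, 4, 1, 2].
The maximum is 5; one witness is 2, 18, 22, 22, 28 at positions 1,2,4,9,10.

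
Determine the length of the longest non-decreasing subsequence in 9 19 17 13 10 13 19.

One longest non-decreasing subsequence is 9, 13, 13, 19 (positions 1,4,6,7), of length 4; no longer one exists.

4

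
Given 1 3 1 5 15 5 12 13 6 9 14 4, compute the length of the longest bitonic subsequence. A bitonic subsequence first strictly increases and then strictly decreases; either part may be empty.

7

Let inc[i] be the LIS ending at i and dec[i] the longest strictly decreasing subsequence starting at i. inc = [1, 2, 1, 3, 4, 3, 4, 5, 4, 5, 6, 3], dec = [1, 2, 1, 2, 4, 2, 3, 3, 2, 2, 2, 1].
max_i inc[i]+dec[i]−1 = 7, with one witness 1, 3, 5, 15, 13, 9, 4.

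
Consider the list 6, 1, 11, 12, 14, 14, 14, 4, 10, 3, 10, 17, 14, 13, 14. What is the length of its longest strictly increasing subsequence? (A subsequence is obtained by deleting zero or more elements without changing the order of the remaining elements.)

Let dp[i] be the longest increasing subsequence ending at position i. Then dp = [1, 1, 2, 3, 4, 4, 4, 2, 3, 2, 3, 5, 4, 4, 5].
The maximum is 5; one witness is 6, 11, 12, 14, 17 at positions 1,3,4,5,12.

5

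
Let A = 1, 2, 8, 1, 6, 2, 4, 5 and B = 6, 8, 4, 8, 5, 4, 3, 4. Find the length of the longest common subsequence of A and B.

3

A longest common subsequence is 8, 4, 5 (length 3); the LCS DP confirms no longer common subsequence exists.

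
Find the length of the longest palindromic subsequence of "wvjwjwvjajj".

5

One longest palindromic subsequence is jjajj (positions 3,5,9,10,11); it reads the same forward and backward, and the interval DP gives dp[1][11] = 5.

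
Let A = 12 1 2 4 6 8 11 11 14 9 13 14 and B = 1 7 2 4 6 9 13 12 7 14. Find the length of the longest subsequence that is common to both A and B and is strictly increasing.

For each value that appears in both, track the longest common increasing run ending there.
The best achievable length is 7; one witness is 1, 2, 4, 6, 9, 13, 14 (A-positions 2,3,4,5,10,11,12, B-positions 1,3,4,5,6,7,10).

7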